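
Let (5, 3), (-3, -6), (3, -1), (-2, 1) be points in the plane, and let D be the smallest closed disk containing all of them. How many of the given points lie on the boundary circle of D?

2

A smallest enclosing disk is always determined by at most three of the input points on its boundary.
The farthest pair is (5, 3)–(-3, -6) with squared distance 145. The circle on this segment as diameter has centre (1, -1.5) and r² = 145/4 = 36.25.
Check (3, -1): distance² to centre = 4.25 ≤ 36.25, so it lies inside.
All remaining points lie in this disk, and no smaller disk contains both endpoints, so this is the minimum enclosing circle.
The points at distance exactly r from the centre are (5, 3), (-3, -6) — 2 points.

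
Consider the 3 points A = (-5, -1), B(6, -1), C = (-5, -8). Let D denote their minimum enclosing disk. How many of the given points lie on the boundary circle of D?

3

Side lengths²: AB² = 121, AC² = 49, BC² = 170.
Since BC² = 170 ≥ 121 + 49 = 170, the angle opposite BC is not acute, so the smallest enclosing circle has BC as diameter.
Centre = midpoint of BC = (0.5, -4.5), r² = 170/4 = 42.5.
The points at distance exactly r from the centre are A, B, C — 3 points.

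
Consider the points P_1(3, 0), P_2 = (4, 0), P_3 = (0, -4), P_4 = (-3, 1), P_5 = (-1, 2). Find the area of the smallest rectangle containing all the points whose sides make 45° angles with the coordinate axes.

In coordinates u = x + y, v = x − y the rectangle is axis-aligned; the map (x,y)→(u,v) scales areas by 2.
u-values: 3, 4, -4, -2, 1; range = 4 − (-4) = 8.
v-values: 3, 4, 4, -4, -3; range = 4 − (-4) = 8.
Area = (8 × 8) / 2 = 32.

32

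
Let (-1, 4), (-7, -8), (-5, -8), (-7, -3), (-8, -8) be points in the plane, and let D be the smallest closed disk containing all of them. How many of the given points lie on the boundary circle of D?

The farthest pair is (-1, 4)–(-8, -8) with squared distance 193. The circle on this segment as diameter has centre (-4.5, -2) and r² = 193/4 = 48.25.
Check (-7, -8): distance² to centre = 42.25 ≤ 48.25, so it lies inside.
All remaining points lie in this disk, and no smaller disk contains both endpoints, so this is the minimum enclosing circle.
The points at distance exactly r from the centre are (-1, 4), (-8, -8) — 2 points.

2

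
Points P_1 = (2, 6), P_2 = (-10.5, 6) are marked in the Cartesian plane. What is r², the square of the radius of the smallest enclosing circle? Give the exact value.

39.0625

The smallest circle enclosing two points has them as diameter endpoints.
Centre = midpoint = (-4.25, 6); r² = |P_1P_2|²/4 = 156.25/4 = 39.0625.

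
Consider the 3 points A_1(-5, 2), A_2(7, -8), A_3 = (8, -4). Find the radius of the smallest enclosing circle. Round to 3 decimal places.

7.810

Side lengths²: A_1A_2² = 244, A_1A_3² = 205, A_2A_3² = 17.
Since A_1A_2² = 244 ≥ 205 + 17 = 222, the angle opposite A_1A_2 is not acute, so the smallest enclosing circle has A_1A_2 as diameter.
Centre = midpoint of A_1A_2 = (1, -3), r² = 244/4 = 61.
r = √61 ≈ 7.810.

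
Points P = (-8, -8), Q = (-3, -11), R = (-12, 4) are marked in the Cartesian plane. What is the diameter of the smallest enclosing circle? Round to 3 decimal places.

17.493

Side lengths²: PQ² = 34, PR² = 160, QR² = 306.
Since QR² = 306 ≥ 160 + 34 = 194, the angle opposite QR is not acute, so the smallest enclosing circle has QR as diameter.
Centre = midpoint of QR = (-7.5, -3.5), r² = 306/4 = 76.5.
Diameter = 2r = 2√(76.5) ≈ 17.493.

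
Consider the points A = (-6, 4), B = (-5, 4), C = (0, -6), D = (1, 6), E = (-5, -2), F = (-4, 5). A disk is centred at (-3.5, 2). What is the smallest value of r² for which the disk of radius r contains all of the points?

The required radius is the distance from (-3.5, 2) to the farthest point.
Squared distances: 10.25, 6.25, 76.25, 36.25, 18.25, 9.25.
Maximum is 76.25, attained at C.

76.25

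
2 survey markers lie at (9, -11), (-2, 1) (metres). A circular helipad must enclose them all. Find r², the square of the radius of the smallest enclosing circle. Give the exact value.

The smallest circle enclosing two points has them as diameter endpoints.
Centre = midpoint = (3.5, -5); r² = |(9, -11)−(-2, 1)|²/4 = 265/4 = 66.25.

66.25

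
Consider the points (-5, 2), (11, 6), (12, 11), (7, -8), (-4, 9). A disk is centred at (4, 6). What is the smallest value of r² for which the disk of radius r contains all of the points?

205

The required radius is the distance from (4, 6) to the farthest point.
Squared distances: 97, 49, 89, 205, 73.
Maximum is 205, attained at (7, -8).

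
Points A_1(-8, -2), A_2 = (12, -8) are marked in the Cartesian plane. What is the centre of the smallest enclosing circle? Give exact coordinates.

The smallest circle enclosing two points has them as diameter endpoints.
Centre = midpoint = (2, -5); r² = |A_1A_2|²/4 = 436/4 = 109.
Centre = (2, -5).

(2, -5)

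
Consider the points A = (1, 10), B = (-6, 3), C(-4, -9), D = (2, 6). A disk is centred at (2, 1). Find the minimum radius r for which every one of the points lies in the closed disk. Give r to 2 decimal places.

The required radius is the distance from (2, 1) to the farthest point.
Squared distances: 82, 68, 136, 25.
Maximum is 136, attained at C.
r = √136 ≈ 11.66.

11.66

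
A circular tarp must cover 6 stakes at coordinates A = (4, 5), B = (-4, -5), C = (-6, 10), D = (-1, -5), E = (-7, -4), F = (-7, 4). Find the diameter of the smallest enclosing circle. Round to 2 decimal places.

A smallest enclosing disk is always determined by at most three of the input points on its boundary.
The farthest pair is C–D with squared distance 250. The circle on this segment as diameter has centre (-3.5, 2.5) and r² = 250/4 = 62.5.
Check A: distance² to centre = 62.5 ≤ 62.5, so it lies inside.
All remaining points lie in this disk, and no smaller disk contains both endpoints, so this is the minimum enclosing circle.
Diameter = 2r = 2√(62.5) ≈ 15.81.

15.81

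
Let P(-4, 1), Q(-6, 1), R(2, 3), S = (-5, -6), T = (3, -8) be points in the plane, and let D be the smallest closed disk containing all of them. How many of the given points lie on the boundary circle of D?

The minimum enclosing circle of a finite set is fixed by two of the points (as a diameter) or three (as a circumcircle).
The minimum enclosing circle is determined by three boundary points: Q, R, T.
Their circumcentre is (-0.8, -2.8) with r² = 41.48.
The farthest remaining point S is at distance² 27.88 ≤ 41.48.
The points at distance exactly r from the centre are Q, R, T — 3 points.

3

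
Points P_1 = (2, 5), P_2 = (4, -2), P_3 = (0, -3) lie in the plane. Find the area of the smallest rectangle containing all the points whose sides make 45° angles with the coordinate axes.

45

In coordinates u = x + y, v = x − y the rectangle is axis-aligned; the map (x,y)→(u,v) scales areas by 2.
u-values: 7, 2, -3; range = 7 − (-3) = 10.
v-values: -3, 6, 3; range = 6 − (-3) = 9.
Area = (10 × 9) / 2 = 45.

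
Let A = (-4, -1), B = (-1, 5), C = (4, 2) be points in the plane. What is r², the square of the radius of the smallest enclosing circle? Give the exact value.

Side lengths²: AB² = 45, AC² = 73, BC² = 34.
Since AC² = 73 < 45 + 34 = 79, the triangle is acute, so the smallest enclosing circle is the circumcircle.
Circumcentre = (-3/26, 21/26), r² = 6205/338.

6205/338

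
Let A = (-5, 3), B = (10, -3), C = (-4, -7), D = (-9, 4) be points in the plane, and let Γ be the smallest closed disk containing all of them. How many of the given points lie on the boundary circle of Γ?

2

A smallest enclosing disk is always determined by at most three of the input points on its boundary.
The farthest pair is B–D with squared distance 410. The circle on this segment as diameter has centre (0.5, 0.5) and r² = 410/4 = 102.5.
Check A: distance² to centre = 36.5 ≤ 102.5, so it lies inside.
All remaining points lie in this disk, and no smaller disk contains both endpoints, so this is the minimum enclosing circle.
The points at distance exactly r from the centre are B, D — 2 points.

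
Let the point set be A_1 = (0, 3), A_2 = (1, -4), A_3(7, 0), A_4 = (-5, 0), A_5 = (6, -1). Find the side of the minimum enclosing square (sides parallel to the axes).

12

The bounding box has width 12 and height 7.
An axis-aligned square enclosing the set must have side ≥ max(width, height).
So the minimum side is max(12, 7) = 12.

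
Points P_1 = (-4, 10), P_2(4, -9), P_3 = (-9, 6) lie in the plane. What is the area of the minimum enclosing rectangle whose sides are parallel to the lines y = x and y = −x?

154

In coordinates u = x + y, v = x − y the rectangle is axis-aligned; the map (x,y)→(u,v) scales areas by 2.
u-values: 6, -5, -3; range = 6 − (-5) = 11.
v-values: -14, 13, -15; range = 13 − (-15) = 28.
Area = (11 × 28) / 2 = 154.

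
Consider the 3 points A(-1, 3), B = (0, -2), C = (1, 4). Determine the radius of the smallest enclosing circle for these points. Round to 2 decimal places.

3.04

Side lengths²: AB² = 26, AC² = 5, BC² = 37.
Since BC² = 37 ≥ 26 + 5 = 31, the angle opposite BC is not acute, so the smallest enclosing circle has BC as diameter.
Centre = midpoint of BC = (0.5, 1), r² = 37/4 = 9.25.
r = √(9.25) ≈ 3.04.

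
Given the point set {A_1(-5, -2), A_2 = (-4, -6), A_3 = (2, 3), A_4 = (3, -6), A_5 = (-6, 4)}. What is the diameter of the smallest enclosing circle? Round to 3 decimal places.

The farthest pair is A_4–A_5 with squared distance 181. The circle on this segment as diameter has centre (-1.5, -1) and r² = 181/4 = 45.25.
Check A_1: distance² to centre = 13.25 ≤ 45.25, so it lies inside.
All remaining points lie in this disk, and no smaller disk contains both endpoints, so this is the minimum enclosing circle.
Diameter = 2r = 2√(45.25) ≈ 13.454.

13.454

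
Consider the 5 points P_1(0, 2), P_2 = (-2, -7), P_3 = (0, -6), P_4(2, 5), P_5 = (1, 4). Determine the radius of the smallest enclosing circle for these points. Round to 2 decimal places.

The farthest pair is P_2–P_4 with squared distance 160. The circle on this segment as diameter has centre (0, -1) and r² = 160/4 = 40.
Check P_1: distance² to centre = 9 ≤ 40, so it lies inside.
All remaining points lie in this disk, and no smaller disk contains both endpoints, so this is the minimum enclosing circle.
r = √40 ≈ 6.32.

6.32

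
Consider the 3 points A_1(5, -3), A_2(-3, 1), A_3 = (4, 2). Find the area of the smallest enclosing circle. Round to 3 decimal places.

Side lengths²: A_1A_2² = 80, A_1A_3² = 26, A_2A_3² = 50.
Since A_1A_2² = 80 ≥ 50 + 26 = 76, the angle opposite A_1A_2 is not acute, so the smallest enclosing circle has A_1A_2 as diameter.
Centre = midpoint of A_1A_2 = (1, -1), r² = 80/4 = 20.
Area = π·r² = π·20 ≈ 62.832.

62.832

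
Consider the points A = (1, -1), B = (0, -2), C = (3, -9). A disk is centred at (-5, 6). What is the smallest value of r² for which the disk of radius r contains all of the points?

289

The required radius is the distance from (-5, 6) to the farthest point.
Squared distances: 85, 89, 289.
Maximum is 289, attained at C.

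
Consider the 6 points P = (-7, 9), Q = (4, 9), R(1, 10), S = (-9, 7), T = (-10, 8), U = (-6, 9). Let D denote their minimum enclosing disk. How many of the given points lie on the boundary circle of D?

A smallest enclosing disk is always determined by at most three of the input points on its boundary.
The farthest pair is Q–T with squared distance 197. The circle on this segment as diameter has centre (-3, 8.5) and r² = 197/4 = 49.25.
Check P: distance² to centre = 16.25 ≤ 49.25, so it lies inside.
All remaining points lie in this disk, and no smaller disk contains both endpoints, so this is the minimum enclosing circle.
The points at distance exactly r from the centre are Q, T — 2 points.

2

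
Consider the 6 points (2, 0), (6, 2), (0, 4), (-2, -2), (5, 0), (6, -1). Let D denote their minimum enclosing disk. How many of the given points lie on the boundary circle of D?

3

The farthest pair is (6, 2)–(-2, -2) with squared distance 80. The circle on this segment as diameter has centre (2, 0) and r² = 80/4 = 20.
Check (2, 0): distance² to centre = 0 ≤ 20, so it lies inside.
All remaining points lie in this disk, and no smaller disk contains both endpoints, so this is the minimum enclosing circle.
The points at distance exactly r from the centre are (6, 2), (0, 4), (-2, -2) — 3 points.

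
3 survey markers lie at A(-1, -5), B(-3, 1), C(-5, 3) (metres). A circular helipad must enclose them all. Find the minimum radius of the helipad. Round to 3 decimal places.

4.472

Side lengths²: AB² = 40, AC² = 80, BC² = 8.
Since AC² = 80 ≥ 40 + 8 = 48, the angle opposite AC is not acute, so the smallest enclosing circle has AC as diameter.
Centre = midpoint of AC = (-3, -1), r² = 80/4 = 20.
r = √20 ≈ 4.472.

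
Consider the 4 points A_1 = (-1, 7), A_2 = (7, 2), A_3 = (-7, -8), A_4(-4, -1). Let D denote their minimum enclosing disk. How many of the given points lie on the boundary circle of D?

A smallest enclosing disk is always determined by at most three of the input points on its boundary.
The minimum enclosing circle is determined by three boundary points: A_1, A_2, A_3.
Their circumcentre is (-0.9, -1.74) with r² = 76.3976.
The farthest remaining point A_4 is at distance² 10.1576 ≤ 76.3976.
The points at distance exactly r from the centre are A_1, A_2, A_3 — 3 points.

3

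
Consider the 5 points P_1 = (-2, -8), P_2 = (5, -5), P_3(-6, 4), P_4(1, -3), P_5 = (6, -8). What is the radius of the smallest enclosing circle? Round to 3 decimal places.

8.485

The minimum enclosing circle of a finite set is fixed by two of the points (as a diameter) or three (as a circumcircle).
The farthest pair is P_3–P_5 with squared distance 288. The circle on this segment as diameter has centre (0, -2) and r² = 288/4 = 72.
Check P_1: distance² to centre = 40 ≤ 72, so it lies inside.
All remaining points lie in this disk, and no smaller disk contains both endpoints, so this is the minimum enclosing circle.
r = √72 ≈ 8.485.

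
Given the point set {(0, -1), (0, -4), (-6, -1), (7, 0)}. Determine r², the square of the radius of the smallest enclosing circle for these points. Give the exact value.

The minimum enclosing circle of a finite set is fixed by two of the points (as a diameter) or three (as a circumcircle).
The farthest pair is (-6, -1)–(7, 0) with squared distance 170. The circle on this segment as diameter has centre (0.5, -0.5) and r² = 170/4 = 42.5.
Check (0, -1): distance² to centre = 0.5 ≤ 42.5, so it lies inside.
All remaining points lie in this disk, and no smaller disk contains both endpoints, so this is the minimum enclosing circle.

42.5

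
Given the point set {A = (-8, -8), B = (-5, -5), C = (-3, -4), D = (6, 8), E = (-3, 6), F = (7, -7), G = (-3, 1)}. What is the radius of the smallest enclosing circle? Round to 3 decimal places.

10.630

The minimum enclosing circle of a finite set is fixed by two of the points (as a diameter) or three (as a circumcircle).
The farthest pair is A–D with squared distance 452. The circle on this segment as diameter has centre (-1, 0) and r² = 452/4 = 113.
Check B: distance² to centre = 41 ≤ 113, so it lies inside.
All remaining points lie in this disk, and no smaller disk contains both endpoints, so this is the minimum enclosing circle.
r = √113 ≈ 10.630.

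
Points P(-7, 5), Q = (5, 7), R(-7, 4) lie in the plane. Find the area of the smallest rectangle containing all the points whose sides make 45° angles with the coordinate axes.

75

In coordinates u = x + y, v = x − y the rectangle is axis-aligned; the map (x,y)→(u,v) scales areas by 2.
u-values: -2, 12, -3; range = 12 − (-3) = 15.
v-values: -12, -2, -11; range = -2 − (-12) = 10.
Area = (15 × 10) / 2 = 75.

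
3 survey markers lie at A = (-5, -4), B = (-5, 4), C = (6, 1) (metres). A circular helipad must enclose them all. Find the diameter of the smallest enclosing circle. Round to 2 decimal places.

Side lengths²: AB² = 64, AC² = 146, BC² = 130.
Since AC² = 146 < 130 + 64 = 194, the triangle is acute, so the smallest enclosing circle is the circumcircle.
Circumcentre = (-2/11, 0), r² = 4745/121.
Diameter = 2r = 2√(4745/121) ≈ 12.52.

12.52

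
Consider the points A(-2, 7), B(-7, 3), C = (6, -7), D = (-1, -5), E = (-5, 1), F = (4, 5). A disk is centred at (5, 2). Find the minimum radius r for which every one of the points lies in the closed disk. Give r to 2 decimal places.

12.04

The required radius is the distance from (5, 2) to the farthest point.
Squared distances: 74, 145, 82, 85, 101, 10.
Maximum is 145, attained at B.
r = √145 ≈ 12.04.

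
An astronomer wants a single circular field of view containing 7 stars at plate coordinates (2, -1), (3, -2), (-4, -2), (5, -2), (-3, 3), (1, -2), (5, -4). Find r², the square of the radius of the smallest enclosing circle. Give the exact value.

A smallest enclosing disk is always determined by at most three of the input points on its boundary.
The farthest pair is (-3, 3)–(5, -4) with squared distance 113. The circle on this segment as diameter has centre (1, -0.5) and r² = 113/4 = 28.25.
Check (2, -1): distance² to centre = 1.25 ≤ 28.25, so it lies inside.
All remaining points lie in this disk, and no smaller disk contains both endpoints, so this is the minimum enclosing circle.

28.25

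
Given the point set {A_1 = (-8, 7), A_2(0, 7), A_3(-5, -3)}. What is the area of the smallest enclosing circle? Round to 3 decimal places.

107.010

Side lengths²: A_1A_2² = 64, A_1A_3² = 109, A_2A_3² = 125.
Since A_2A_3² = 125 < 109 + 64 = 173, the triangle is acute, so the smallest enclosing circle is the circumcircle.
Circumcentre = (-4, 2.75), r² = 34.0625.
Area = π·r² = π·34.0625 ≈ 107.010.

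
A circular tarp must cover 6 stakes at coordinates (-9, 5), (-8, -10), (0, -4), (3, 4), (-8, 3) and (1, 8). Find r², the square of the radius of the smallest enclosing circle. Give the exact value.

By Welzl's lemma the MEC is supported by two points (diametrically opposite) or three points (on a circumcircle).
The farthest pair is (-8, -10)–(1, 8) with squared distance 405. The circle on this segment as diameter has centre (-3.5, -1) and r² = 405/4 = 101.25.
Check (-9, 5): distance² to centre = 66.25 ≤ 101.25, so it lies inside.
All remaining points lie in this disk, and no smaller disk contains both endpoints, so this is the minimum enclosing circle.

101.25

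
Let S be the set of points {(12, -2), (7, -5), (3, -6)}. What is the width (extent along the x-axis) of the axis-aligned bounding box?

max x = 12, min x = 3, so width = 9.

9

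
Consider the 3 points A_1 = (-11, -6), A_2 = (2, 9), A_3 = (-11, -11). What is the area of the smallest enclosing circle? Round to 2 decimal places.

Side lengths²: A_1A_2² = 394, A_1A_3² = 25, A_2A_3² = 569.
Since A_2A_3² = 569 ≥ 394 + 25 = 419, the angle opposite A_2A_3 is not acute, so the smallest enclosing circle has A_2A_3 as diameter.
Centre = midpoint of A_2A_3 = (-4.5, -1), r² = 569/4 = 142.25.
Area = π·r² = π·142.25 ≈ 446.89.

446.89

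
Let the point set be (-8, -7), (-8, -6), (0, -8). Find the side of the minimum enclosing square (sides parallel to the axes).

The bounding box has width 8 and height 2.
An axis-aligned square enclosing the set must have side ≥ max(width, height).
So the minimum side is max(8, 2) = 8.

8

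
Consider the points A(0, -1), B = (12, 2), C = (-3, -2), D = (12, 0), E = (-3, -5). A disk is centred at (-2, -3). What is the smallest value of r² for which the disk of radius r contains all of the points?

The required radius is the distance from (-2, -3) to the farthest point.
Squared distances: 8, 221, 2, 205, 5.
Maximum is 221, attained at B.

221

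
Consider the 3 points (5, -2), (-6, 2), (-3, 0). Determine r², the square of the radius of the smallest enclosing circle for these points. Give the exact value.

34.25

Call the three points A, B, C in the order given.
Side lengths²: AB² = 137, AC² = 68, BC² = 13.
Since AB² = 137 ≥ 68 + 13 = 81, the angle opposite AB is not acute, so the smallest enclosing circle has AB as diameter.
Centre = midpoint of AB = (-0.5, 0), r² = 137/4 = 34.25.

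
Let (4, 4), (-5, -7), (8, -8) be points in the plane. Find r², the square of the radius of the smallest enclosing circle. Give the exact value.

42925/722

Call the three points A, B, C in the order given.
Side lengths²: AB² = 202, AC² = 160, BC² = 170.
Since AB² = 202 < 170 + 160 = 330, the triangle is acute, so the smallest enclosing circle is the circumcircle.
Circumcentre = (69/38, -129/38), r² = 42925/722.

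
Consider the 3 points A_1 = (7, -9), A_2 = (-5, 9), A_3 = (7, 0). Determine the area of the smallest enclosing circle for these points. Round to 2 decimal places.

Side lengths²: A_1A_2² = 468, A_1A_3² = 81, A_2A_3² = 225.
Since A_1A_2² = 468 ≥ 225 + 81 = 306, the angle opposite A_1A_2 is not acute, so the smallest enclosing circle has A_1A_2 as diameter.
Centre = midpoint of A_1A_2 = (1, 0), r² = 468/4 = 117.
Area = π·r² = π·117 ≈ 367.57.

367.57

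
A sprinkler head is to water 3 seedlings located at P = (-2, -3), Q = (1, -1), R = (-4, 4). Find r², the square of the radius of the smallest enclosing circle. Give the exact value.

Side lengths²: PQ² = 13, PR² = 53, QR² = 50.
Since PR² = 53 < 50 + 13 = 63, the triangle is acute, so the smallest enclosing circle is the circumcircle.
Circumcentre = (-2.3, 0.7), r² = 13.78.

13.78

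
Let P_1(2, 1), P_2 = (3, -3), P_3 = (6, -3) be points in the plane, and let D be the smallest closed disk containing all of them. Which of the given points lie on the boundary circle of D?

Side lengths²: P_1P_2² = 17, P_1P_3² = 32, P_2P_3² = 9.
Since P_1P_3² = 32 ≥ 17 + 9 = 26, the angle opposite P_1P_3 is not acute, so the smallest enclosing circle has P_1P_3 as diameter.
Centre = midpoint of P_1P_3 = (4, -1), r² = 32/4 = 8.
The points at distance exactly r from the centre are P_1, P_3 — 2 points.

P_1, P_3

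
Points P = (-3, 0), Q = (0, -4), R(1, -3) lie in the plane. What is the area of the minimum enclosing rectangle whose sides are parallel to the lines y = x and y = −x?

7

In coordinates u = x + y, v = x − y the rectangle is axis-aligned; the map (x,y)→(u,v) scales areas by 2.
u-values: -3, -4, -2; range = -2 − (-4) = 2.
v-values: -3, 4, 4; range = 4 − (-3) = 7.
Area = (2 × 7) / 2 = 7.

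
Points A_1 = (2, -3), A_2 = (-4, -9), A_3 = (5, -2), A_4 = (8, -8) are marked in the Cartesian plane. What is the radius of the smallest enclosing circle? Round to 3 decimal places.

6.140

By Welzl's lemma the MEC is supported by two points (diametrically opposite) or three points (on a circumcircle).
The minimum enclosing circle is determined by three boundary points: A_2, A_3, A_4.
Their circumcentre is (1.9, -7.3) with r² = 37.7.
The farthest remaining point A_1 is at distance² 18.5 ≤ 37.7.
r = √(37.7) ≈ 6.140.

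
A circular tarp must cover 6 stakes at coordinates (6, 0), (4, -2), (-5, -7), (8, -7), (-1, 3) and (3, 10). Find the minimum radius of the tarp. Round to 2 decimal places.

9.79

The minimum enclosing circle is determined by three boundary points: (-5, -7), (8, -7), (3, 10).
Their circumcentre is (1.5, 11/34) with r² = 55421/578.
The farthest remaining point (6, 0) is at distance² 11765/578 ≤ 55421/578.
r = √(55421/578) ≈ 9.79.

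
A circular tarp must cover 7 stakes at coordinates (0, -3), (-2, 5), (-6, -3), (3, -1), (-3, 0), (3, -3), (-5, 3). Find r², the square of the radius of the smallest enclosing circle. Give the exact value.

27.8125

The minimum enclosing circle of a finite set is fixed by two of the points (as a diameter) or three (as a circumcircle).
The minimum enclosing circle is determined by three boundary points: (-2, 5), (-6, -3), (3, -3).
Their circumcentre is (-1.5, -0.25) with r² = 27.8125.
The farthest remaining point (-5, 3) is at distance² 22.8125 ≤ 27.8125.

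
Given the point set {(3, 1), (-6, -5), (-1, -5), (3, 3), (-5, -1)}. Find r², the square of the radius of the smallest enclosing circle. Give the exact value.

A smallest enclosing disk is always determined by at most three of the input points on its boundary.
The farthest pair is (-6, -5)–(3, 3) with squared distance 145. The circle on this segment as diameter has centre (-1.5, -1) and r² = 145/4 = 36.25.
Check (3, 1): distance² to centre = 24.25 ≤ 36.25, so it lies inside.
All remaining points lie in this disk, and no smaller disk contains both endpoints, so this is the minimum enclosing circle.

36.25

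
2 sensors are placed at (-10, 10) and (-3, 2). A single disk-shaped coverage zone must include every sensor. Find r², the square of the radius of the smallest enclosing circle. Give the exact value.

28.25

The smallest circle enclosing two points has them as diameter endpoints.
Centre = midpoint = (-6.5, 6); r² = |(-10, 10)−(-3, 2)|²/4 = 113/4 = 28.25.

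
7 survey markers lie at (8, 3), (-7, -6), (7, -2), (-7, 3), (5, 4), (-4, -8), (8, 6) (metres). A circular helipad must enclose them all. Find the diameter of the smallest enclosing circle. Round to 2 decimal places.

19.21

The farthest pair is (-7, -6)–(8, 6) with squared distance 369. The circle on this segment as diameter has centre (0.5, 0) and r² = 369/4 = 92.25.
Check (8, 3): distance² to centre = 65.25 ≤ 92.25, so it lies inside.
All remaining points lie in this disk, and no smaller disk contains both endpoints, so this is the minimum enclosing circle.
Diameter = 2r = 2√(92.25) ≈ 19.21.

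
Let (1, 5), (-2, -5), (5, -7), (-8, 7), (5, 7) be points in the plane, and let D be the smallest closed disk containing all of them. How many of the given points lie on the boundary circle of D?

3

The minimum enclosing circle of a finite set is fixed by two of the points (as a diameter) or three (as a circumcircle).
The farthest pair is (5, -7)–(-8, 7) with squared distance 365. The circle on this segment as diameter has centre (-1.5, 0) and r² = 365/4 = 91.25.
Check (1, 5): distance² to centre = 31.25 ≤ 91.25, so it lies inside.
All remaining points lie in this disk, and no smaller disk contains both endpoints, so this is the minimum enclosing circle.
The points at distance exactly r from the centre are (5, -7), (-8, 7), (5, 7) — 3 points.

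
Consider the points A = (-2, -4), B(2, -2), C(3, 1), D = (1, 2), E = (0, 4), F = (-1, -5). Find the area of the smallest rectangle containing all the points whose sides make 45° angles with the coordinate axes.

40

In coordinates u = x + y, v = x − y the rectangle is axis-aligned; the map (x,y)→(u,v) scales areas by 2.
u-values: -6, 0, 4, 3, 4, -6; range = 4 − (-6) = 10.
v-values: 2, 4, 2, -1, -4, 4; range = 4 − (-4) = 8.
Area = (10 × 8) / 2 = 40.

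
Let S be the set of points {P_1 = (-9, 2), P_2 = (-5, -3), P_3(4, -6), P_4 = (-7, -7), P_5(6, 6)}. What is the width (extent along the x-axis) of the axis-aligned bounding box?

15

max x = 6, min x = -9, so width = 15.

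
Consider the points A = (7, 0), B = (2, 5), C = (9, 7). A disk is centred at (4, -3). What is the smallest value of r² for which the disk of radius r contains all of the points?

The required radius is the distance from (4, -3) to the farthest point.
Squared distances: 18, 68, 125.
Maximum is 125, attained at C.

125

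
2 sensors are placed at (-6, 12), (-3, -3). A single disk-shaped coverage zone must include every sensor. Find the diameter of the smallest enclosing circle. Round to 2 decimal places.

15.30

The smallest circle enclosing two points has them as diameter endpoints.
Centre = midpoint = (-4.5, 4.5); r² = |(-6, 12)−(-3, -3)|²/4 = 234/4 = 58.5.
Diameter = 2r = 2√(58.5) ≈ 15.30.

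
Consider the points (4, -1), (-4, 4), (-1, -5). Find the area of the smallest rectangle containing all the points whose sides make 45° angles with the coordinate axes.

58.5

In coordinates u = x + y, v = x − y the rectangle is axis-aligned; the map (x,y)→(u,v) scales areas by 2.
u-values: 3, 0, -6; range = 3 − (-6) = 9.
v-values: 5, -8, 4; range = 5 − (-8) = 13.
Area = (9 × 13) / 2 = 58.5.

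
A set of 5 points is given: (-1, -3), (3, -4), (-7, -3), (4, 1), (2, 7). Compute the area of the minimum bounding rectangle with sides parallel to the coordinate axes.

121

x ranges over [-7, 4], width 11.
y ranges over [-4, 7], height 11.
Area = 11 × 11 = 121.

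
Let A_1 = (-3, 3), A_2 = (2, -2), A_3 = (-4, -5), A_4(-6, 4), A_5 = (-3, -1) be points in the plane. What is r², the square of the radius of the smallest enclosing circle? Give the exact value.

The minimum enclosing circle of a finite set is fixed by two of the points (as a diameter) or three (as a circumcircle).
The minimum enclosing circle is determined by three boundary points: A_2, A_3, A_4.
Their circumcentre is (-2.75, 0) with r² = 26.5625.
The farthest remaining point A_1 is at distance² 9.0625 ≤ 26.5625.

26.5625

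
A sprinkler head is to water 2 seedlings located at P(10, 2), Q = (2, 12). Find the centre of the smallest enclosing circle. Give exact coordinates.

The smallest circle enclosing two points has them as diameter endpoints.
Centre = midpoint = (6, 7); r² = |PQ|²/4 = 164/4 = 41.
Centre = (6, 7).

(6, 7)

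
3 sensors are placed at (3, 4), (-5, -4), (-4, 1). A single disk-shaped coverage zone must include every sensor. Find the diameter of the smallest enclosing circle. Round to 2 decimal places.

Call the three points A, B, C in the order given.
Side lengths²: AB² = 128, AC² = 58, BC² = 26.
Since AB² = 128 ≥ 58 + 26 = 84, the angle opposite AB is not acute, so the smallest enclosing circle has AB as diameter.
Centre = midpoint of AB = (-1, 0), r² = 128/4 = 32.
Diameter = 2r = 2√32 ≈ 11.31.

11.31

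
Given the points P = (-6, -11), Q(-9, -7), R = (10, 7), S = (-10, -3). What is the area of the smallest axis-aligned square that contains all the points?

400

The bounding box has width 20 and height 18.
An axis-aligned square enclosing the set must have side ≥ max(width, height).
So the minimum side is max(20, 18) = 20.
Area = 20² = 400.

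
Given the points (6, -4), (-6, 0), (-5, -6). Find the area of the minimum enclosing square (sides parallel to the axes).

The bounding box has width 12 and height 6.
An axis-aligned square enclosing the set must have side ≥ max(width, height).
So the minimum side is max(12, 6) = 12.
Area = 12² = 144.

144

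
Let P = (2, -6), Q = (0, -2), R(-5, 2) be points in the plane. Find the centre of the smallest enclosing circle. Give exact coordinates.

Side lengths²: PQ² = 20, PR² = 113, QR² = 41.
Since PR² = 113 ≥ 41 + 20 = 61, the angle opposite PR is not acute, so the smallest enclosing circle has PR as diameter.
Centre = midpoint of PR = (-1.5, -2), r² = 113/4 = 28.25.
Centre = (-1.5, -2).

(-1.5, -2)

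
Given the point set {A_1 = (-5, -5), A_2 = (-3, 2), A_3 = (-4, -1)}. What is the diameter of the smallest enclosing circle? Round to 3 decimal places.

Side lengths²: A_1A_2² = 53, A_1A_3² = 17, A_2A_3² = 10.
Since A_1A_2² = 53 ≥ 17 + 10 = 27, the angle opposite A_1A_2 is not acute, so the smallest enclosing circle has A_1A_2 as diameter.
Centre = midpoint of A_1A_2 = (-4, -1.5), r² = 53/4 = 13.25.
Diameter = 2r = 2√(13.25) ≈ 7.280.

7.280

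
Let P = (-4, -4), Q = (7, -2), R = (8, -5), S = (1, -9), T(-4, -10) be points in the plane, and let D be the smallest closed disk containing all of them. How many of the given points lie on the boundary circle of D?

The farthest pair is Q–T with squared distance 185. The circle on this segment as diameter has centre (1.5, -6) and r² = 185/4 = 46.25.
Check P: distance² to centre = 34.25 ≤ 46.25, so it lies inside.
All remaining points lie in this disk, and no smaller disk contains both endpoints, so this is the minimum enclosing circle.
The points at distance exactly r from the centre are Q, T — 2 points.

2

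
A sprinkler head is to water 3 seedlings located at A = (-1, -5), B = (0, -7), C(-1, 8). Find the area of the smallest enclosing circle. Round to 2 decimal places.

Side lengths²: AB² = 5, AC² = 169, BC² = 226.
Since BC² = 226 ≥ 169 + 5 = 174, the angle opposite BC is not acute, so the smallest enclosing circle has BC as diameter.
Centre = midpoint of BC = (-0.5, 0.5), r² = 226/4 = 56.5.
Area = π·r² = π·56.5 ≈ 177.50.

177.50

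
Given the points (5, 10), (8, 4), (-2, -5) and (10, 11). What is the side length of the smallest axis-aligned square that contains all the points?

The bounding box has width 12 and height 16.
An axis-aligned square enclosing the set must have side ≥ max(width, height).
So the minimum side is max(12, 16) = 16.

16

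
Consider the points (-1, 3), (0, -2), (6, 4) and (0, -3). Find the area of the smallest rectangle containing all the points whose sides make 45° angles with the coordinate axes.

45.5

In coordinates u = x + y, v = x − y the rectangle is axis-aligned; the map (x,y)→(u,v) scales areas by 2.
u-values: 2, -2, 10, -3; range = 10 − (-3) = 13.
v-values: -4, 2, 2, 3; range = 3 − (-4) = 7.
Area = (13 × 7) / 2 = 45.5.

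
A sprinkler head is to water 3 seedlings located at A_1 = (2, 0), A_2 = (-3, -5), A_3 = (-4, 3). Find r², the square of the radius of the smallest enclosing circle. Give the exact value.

325/18

Side lengths²: A_1A_2² = 50, A_1A_3² = 45, A_2A_3² = 65.
Since A_2A_3² = 65 < 50 + 45 = 95, the triangle is acute, so the smallest enclosing circle is the circumcircle.
Circumcentre = (-13/6, -5/6), r² = 325/18.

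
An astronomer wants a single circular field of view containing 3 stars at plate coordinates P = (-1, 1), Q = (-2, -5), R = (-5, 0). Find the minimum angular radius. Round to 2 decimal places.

3.18

Side lengths²: PQ² = 37, PR² = 17, QR² = 34.
Since PQ² = 37 < 34 + 17 = 51, the triangle is acute, so the smallest enclosing circle is the circumcircle.
Circumcentre = (-111/46, -85/46), r² = 10693/1058.
r = √(10693/1058) ≈ 3.18.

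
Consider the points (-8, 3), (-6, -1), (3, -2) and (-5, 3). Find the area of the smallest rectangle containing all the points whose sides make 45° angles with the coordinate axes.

In coordinates u = x + y, v = x − y the rectangle is axis-aligned; the map (x,y)→(u,v) scales areas by 2.
u-values: -5, -7, 1, -2; range = 1 − (-7) = 8.
v-values: -11, -5, 5, -8; range = 5 − (-11) = 16.
Area = (8 × 16) / 2 = 64.

64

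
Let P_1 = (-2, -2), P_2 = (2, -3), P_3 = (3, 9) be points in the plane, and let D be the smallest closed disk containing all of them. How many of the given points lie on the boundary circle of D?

3

Side lengths²: P_1P_2² = 17, P_1P_3² = 146, P_2P_3² = 145.
Since P_1P_3² = 146 < 145 + 17 = 162, the triangle is acute, so the smallest enclosing circle is the circumcircle.
Circumcentre = (137/98, 303/98), r² = 179945/4802.
The points at distance exactly r from the centre are P_1, P_2, P_3 — 3 points.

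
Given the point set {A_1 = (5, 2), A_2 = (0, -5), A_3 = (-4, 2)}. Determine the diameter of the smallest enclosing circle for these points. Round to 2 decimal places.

9.91

Side lengths²: A_1A_2² = 74, A_1A_3² = 81, A_2A_3² = 65.
Since A_1A_3² = 81 < 74 + 65 = 139, the triangle is acute, so the smallest enclosing circle is the circumcircle.
Circumcentre = (0.5, -1/14), r² = 2405/98.
Diameter = 2r = 2√(2405/98) ≈ 9.91.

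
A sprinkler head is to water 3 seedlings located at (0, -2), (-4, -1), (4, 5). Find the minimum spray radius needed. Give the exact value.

5

Call the three points A, B, C in the order given.
Side lengths²: AB² = 17, AC² = 65, BC² = 100.
Since BC² = 100 ≥ 65 + 17 = 82, the angle opposite BC is not acute, so the smallest enclosing circle has BC as diameter.
Centre = midpoint of BC = (0, 2), r² = 100/4 = 25.
r = √25 = 5.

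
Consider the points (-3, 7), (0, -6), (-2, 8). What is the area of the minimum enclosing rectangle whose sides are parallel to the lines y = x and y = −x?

96

In coordinates u = x + y, v = x − y the rectangle is axis-aligned; the map (x,y)→(u,v) scales areas by 2.
u-values: 4, -6, 6; range = 6 − (-6) = 12.
v-values: -10, 6, -10; range = 6 − (-10) = 16.
Area = (12 × 16) / 2 = 96.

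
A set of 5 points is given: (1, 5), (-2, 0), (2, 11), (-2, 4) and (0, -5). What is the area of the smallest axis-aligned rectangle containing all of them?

64

x ranges over [-2, 2], width 4.
y ranges over [-5, 11], height 16.
Area = 4 × 16 = 64.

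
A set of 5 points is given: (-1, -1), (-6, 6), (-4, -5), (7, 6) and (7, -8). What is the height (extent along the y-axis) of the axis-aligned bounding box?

14

max y = 6, min y = -8, so height = 14.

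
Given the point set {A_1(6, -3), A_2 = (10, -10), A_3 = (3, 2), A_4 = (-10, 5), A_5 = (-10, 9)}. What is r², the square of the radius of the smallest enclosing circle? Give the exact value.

190.25

The farthest pair is A_2–A_5 with squared distance 761. The circle on this segment as diameter has centre (0, -0.5) and r² = 761/4 = 190.25.
Check A_1: distance² to centre = 42.25 ≤ 190.25, so it lies inside.
All remaining points lie in this disk, and no smaller disk contains both endpoints, so this is the minimum enclosing circle.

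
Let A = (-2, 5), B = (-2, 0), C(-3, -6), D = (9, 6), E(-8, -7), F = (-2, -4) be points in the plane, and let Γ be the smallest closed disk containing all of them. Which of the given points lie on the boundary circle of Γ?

The farthest pair is D–E with squared distance 458. The circle on this segment as diameter has centre (0.5, -0.5) and r² = 458/4 = 114.5.
Check A: distance² to centre = 36.5 ≤ 114.5, so it lies inside.
All remaining points lie in this disk, and no smaller disk contains both endpoints, so this is the minimum enclosing circle.
The points at distance exactly r from the centre are D, E — 2 points.

D, E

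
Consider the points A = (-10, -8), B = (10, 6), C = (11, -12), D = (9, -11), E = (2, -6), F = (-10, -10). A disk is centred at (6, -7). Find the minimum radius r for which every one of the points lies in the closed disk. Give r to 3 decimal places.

The required radius is the distance from (6, -7) to the farthest point.
Squared distances: 257, 185, 50, 25, 17, 265.
Maximum is 265, attained at F.
r = √265 ≈ 16.279.

16.279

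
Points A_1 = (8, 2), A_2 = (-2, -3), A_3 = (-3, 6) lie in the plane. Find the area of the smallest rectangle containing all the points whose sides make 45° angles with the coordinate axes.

112.5

In coordinates u = x + y, v = x − y the rectangle is axis-aligned; the map (x,y)→(u,v) scales areas by 2.
u-values: 10, -5, 3; range = 10 − (-5) = 15.
v-values: 6, 1, -9; range = 6 − (-9) = 15.
Area = (15 × 15) / 2 = 112.5.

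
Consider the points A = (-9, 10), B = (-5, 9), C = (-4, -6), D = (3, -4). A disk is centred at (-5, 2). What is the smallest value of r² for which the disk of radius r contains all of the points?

The required radius is the distance from (-5, 2) to the farthest point.
Squared distances: 80, 49, 65, 100.
Maximum is 100, attained at D.

100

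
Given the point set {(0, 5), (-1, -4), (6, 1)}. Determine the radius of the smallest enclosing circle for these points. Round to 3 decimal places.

Call the three points A, B, C in the order given.
Side lengths²: AB² = 82, AC² = 52, BC² = 74.
Since AB² = 82 < 74 + 52 = 126, the triangle is acute, so the smallest enclosing circle is the circumcircle.
Circumcentre = (35/29, 9/29), r² = 19721/841.
r = √(19721/841) ≈ 4.842.

4.842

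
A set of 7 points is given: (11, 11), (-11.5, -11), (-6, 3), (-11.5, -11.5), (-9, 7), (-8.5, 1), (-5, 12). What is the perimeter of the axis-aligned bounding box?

92

Width = max x − min x = 11 − (-11.5) = 22.5.
Height = max y − min y = 12 − (-11.5) = 23.5.
Perimeter = 2(22.5 + 23.5) = 92.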